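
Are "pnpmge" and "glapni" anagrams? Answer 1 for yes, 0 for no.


Strings: "pnpmge", "glapni"
Sorted first:  egmnpp
Sorted second: agilnp
Differ at position 0: 'e' vs 'a' => not anagrams

0


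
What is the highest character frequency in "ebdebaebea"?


Input: ebdebaebea
Character counts:
  'a': 2
  'b': 3
  'd': 1
  'e': 4
Maximum frequency: 4

4


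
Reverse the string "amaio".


Input: amaio
Reading characters right to left:
  Position 4: 'o'
  Position 3: 'i'
  Position 2: 'a'
  Position 1: 'm'
  Position 0: 'a'
Reversed: oiama

oiama


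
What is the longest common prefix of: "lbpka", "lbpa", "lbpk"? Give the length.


Words: lbpka, lbpa, lbpk
  Position 0: all 'l' => match
  Position 1: all 'b' => match
  Position 2: all 'p' => match
  Position 3: ('k', 'a', 'k') => mismatch, stop
LCP = "lbp" (length 3)

3


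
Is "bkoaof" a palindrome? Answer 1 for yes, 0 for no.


Input: bkoaof
Reversed: foaokb
  Compare pos 0 ('b') with pos 5 ('f'): MISMATCH
  Compare pos 1 ('k') with pos 4 ('o'): MISMATCH
  Compare pos 2 ('o') with pos 3 ('a'): MISMATCH
Result: not a palindrome

0


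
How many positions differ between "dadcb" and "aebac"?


Comparing "dadcb" and "aebac" position by position:
  Position 0: 'd' vs 'a' => DIFFER
  Position 1: 'a' vs 'e' => DIFFER
  Position 2: 'd' vs 'b' => DIFFER
  Position 3: 'c' vs 'a' => DIFFER
  Position 4: 'b' vs 'c' => DIFFER
Positions that differ: 5

5


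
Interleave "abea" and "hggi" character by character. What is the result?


Interleaving "abea" and "hggi":
  Position 0: 'a' from first, 'h' from second => "ah"
  Position 1: 'b' from first, 'g' from second => "bg"
  Position 2: 'e' from first, 'g' from second => "eg"
  Position 3: 'a' from first, 'i' from second => "ai"
Result: ahbgegai

ahbgegai


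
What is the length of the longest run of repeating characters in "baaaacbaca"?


Input: "baaaacbaca"
Scanning for longest run:
  Position 1 ('a'): new char, reset run to 1
  Position 2 ('a'): continues run of 'a', length=2
  Position 3 ('a'): continues run of 'a', length=3
  Position 4 ('a'): continues run of 'a', length=4
  Position 5 ('c'): new char, reset run to 1
  Position 6 ('b'): new char, reset run to 1
  Position 7 ('a'): new char, reset run to 1
  Position 8 ('c'): new char, reset run to 1
  Position 9 ('a'): new char, reset run to 1
Longest run: 'a' with length 4

4


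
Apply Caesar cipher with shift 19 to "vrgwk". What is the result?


Caesar cipher: shift "vrgwk" by 19
  'v' (pos 21) + 19 = pos 14 = 'o'
  'r' (pos 17) + 19 = pos 10 = 'k'
  'g' (pos 6) + 19 = pos 25 = 'z'
  'w' (pos 22) + 19 = pos 15 = 'p'
  'k' (pos 10) + 19 = pos 3 = 'd'
Result: okzpd

okzpd


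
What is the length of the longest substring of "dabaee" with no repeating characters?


Input: "dabaee"
Sliding window (track last position of each char):
  Position 0 ('d'): window [0,0] length 1 -- new best
  Position 1 ('a'): window [0,1] length 2 -- new best
  Position 2 ('b'): window [0,2] length 3 -- new best
  Position 3 ('a'): repeat (last at 1), move window start to 2
  Position 3 ('a'): window [2,3] length 2
  Position 4 ('e'): window [2,4] length 3
  Position 5 ('e'): repeat (last at 4), move window start to 5
  Position 5 ('e'): window [5,5] length 1
Longest substring with no repeats: "dab" with length 3

3


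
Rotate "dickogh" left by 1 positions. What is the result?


Input: "dickogh", rotate left by 1
First 1 characters: "d"
Remaining characters: "ickogh"
Concatenate remaining + first: "ickogh" + "d" = "ickoghd"

ickoghd


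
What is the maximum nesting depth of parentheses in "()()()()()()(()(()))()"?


Input: "()()()()()()(()(()))()"
Tracking depth:
  Position 0 '(': depth becomes 1
  Position 1 ')': depth becomes 0
  Position 2 '(': depth becomes 1
  Position 3 ')': depth becomes 0
  Position 4 '(': depth becomes 1
  Position 5 ')': depth becomes 0
  Position 6 '(': depth becomes 1
  Position 7 ')': depth becomes 0
  Position 8 '(': depth becomes 1
  Position 9 ')': depth becomes 0
  Position 10 '(': depth becomes 1
  Position 11 ')': depth becomes 0
  Position 12 '(': depth becomes 1
  Position 13 '(': depth becomes 2
  Position 14 ')': depth becomes 1
  Position 15 '(': depth becomes 2
  Position 16 '(': depth becomes 3
  Position 17 ')': depth becomes 2
  Position 18 ')': depth becomes 1
  Position 19 ')': depth becomes 0
  Position 20 '(': depth becomes 1
  Position 21 ')': depth becomes 0
Maximum depth reached: 3

3


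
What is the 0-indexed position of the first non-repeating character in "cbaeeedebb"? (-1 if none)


Input: cbaeeedebb
Character frequencies:
  'a': 1
  'b': 3
  'c': 1
  'd': 1
  'e': 4
Scanning left to right for freq == 1:
  Position 0 ('c'): unique! => answer = 0

0


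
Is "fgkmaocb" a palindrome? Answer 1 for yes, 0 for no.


Input: fgkmaocb
Reversed: bcoamkgf
  Compare pos 0 ('f') with pos 7 ('b'): MISMATCH
  Compare pos 1 ('g') with pos 6 ('c'): MISMATCH
  Compare pos 2 ('k') with pos 5 ('o'): MISMATCH
  Compare pos 3 ('m') with pos 4 ('a'): MISMATCH
Result: not a palindrome

0


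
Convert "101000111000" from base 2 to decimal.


Input: "101000111000" in base 2
Positional expansion:
  Digit '1' (value 1) x 2^11 = 2048
  Digit '0' (value 0) x 2^10 = 0
  Digit '1' (value 1) x 2^9 = 512
  Digit '0' (value 0) x 2^8 = 0
  Digit '0' (value 0) x 2^7 = 0
  Digit '0' (value 0) x 2^6 = 0
  Digit '1' (value 1) x 2^5 = 32
  Digit '1' (value 1) x 2^4 = 16
  Digit '1' (value 1) x 2^3 = 8
  Digit '0' (value 0) x 2^2 = 0
  Digit '0' (value 0) x 2^1 = 0
  Digit '0' (value 0) x 2^0 = 0
Sum = 2616

2616


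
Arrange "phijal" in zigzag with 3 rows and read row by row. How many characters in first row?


Zigzag "phijal" into 3 rows:
Placing characters:
  'p' => row 0
  'h' => row 1
  'i' => row 2
  'j' => row 1
  'a' => row 0
  'l' => row 1
Rows:
  Row 0: "pa"
  Row 1: "hjl"
  Row 2: "i"
First row length: 2

2


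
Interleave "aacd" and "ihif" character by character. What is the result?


Interleaving "aacd" and "ihif":
  Position 0: 'a' from first, 'i' from second => "ai"
  Position 1: 'a' from first, 'h' from second => "ah"
  Position 2: 'c' from first, 'i' from second => "ci"
  Position 3: 'd' from first, 'f' from second => "df"
Result: aiahcidf

aiahcidf


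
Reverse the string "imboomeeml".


Input: imboomeeml
Reading characters right to left:
  Position 9: 'l'
  Position 8: 'm'
  Position 7: 'e'
  Position 6: 'e'
  Position 5: 'm'
  Position 4: 'o'
  Position 3: 'o'
  Position 2: 'b'
  Position 1: 'm'
  Position 0: 'i'
Reversed: lmeemoobmi

lmeemoobmi


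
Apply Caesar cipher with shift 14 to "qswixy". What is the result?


Caesar cipher: shift "qswixy" by 14
  'q' (pos 16) + 14 = pos 4 = 'e'
  's' (pos 18) + 14 = pos 6 = 'g'
  'w' (pos 22) + 14 = pos 10 = 'k'
  'i' (pos 8) + 14 = pos 22 = 'w'
  'x' (pos 23) + 14 = pos 11 = 'l'
  'y' (pos 24) + 14 = pos 12 = 'm'
Result: egkwlm

egkwlm


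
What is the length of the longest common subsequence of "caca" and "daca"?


LCS of "caca" and "daca"
DP table:
           d    a    c    a
      0    0    0    0    0
  c   0    0    0    1    1
  a   0    0    1    1    2
  c   0    0    1    2    2
  a   0    0    1    2    3
LCS length = dp[4][4] = 3

3


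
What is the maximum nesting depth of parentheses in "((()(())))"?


Input: "((()(())))"
Tracking depth:
  Position 0 '(': depth becomes 1
  Position 1 '(': depth becomes 2
  Position 2 '(': depth becomes 3
  Position 3 ')': depth becomes 2
  Position 4 '(': depth becomes 3
  Position 5 '(': depth becomes 4
  Position 6 ')': depth becomes 3
  Position 7 ')': depth becomes 2
  Position 8 ')': depth becomes 1
  Position 9 ')': depth becomes 0
Maximum depth reached: 4

4


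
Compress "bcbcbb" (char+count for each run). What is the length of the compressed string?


Input: bcbcbb
Runs:
  'b' x 1 => "b1"
  'c' x 1 => "c1"
  'b' x 1 => "b1"
  'c' x 1 => "c1"
  'b' x 2 => "b2"
Compressed: "b1c1b1c1b2"
Compressed length: 10

10


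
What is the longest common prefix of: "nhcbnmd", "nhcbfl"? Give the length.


Words: nhcbnmd, nhcbfl
  Position 0: all 'n' => match
  Position 1: all 'h' => match
  Position 2: all 'c' => match
  Position 3: all 'b' => match
  Position 4: ('n', 'f') => mismatch, stop
LCP = "nhcb" (length 4)

4


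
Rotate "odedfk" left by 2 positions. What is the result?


Input: "odedfk", rotate left by 2
First 2 characters: "od"
Remaining characters: "edfk"
Concatenate remaining + first: "edfk" + "od" = "edfkod"

edfkod


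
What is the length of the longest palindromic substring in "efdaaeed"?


Input: "efdaaeed"
Checking substrings for palindromes:
  [3:5] "aa" (len 2) => palindrome
  [5:7] "ee" (len 2) => palindrome
Longest palindromic substring: "aa" with length 2

2


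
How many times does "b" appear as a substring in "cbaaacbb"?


Searching for "b" in "cbaaacbb"
Scanning each position:
  Position 0: "c" => no
  Position 1: "b" => MATCH
  Position 2: "a" => no
  Position 3: "a" => no
  Position 4: "a" => no
  Position 5: "c" => no
  Position 6: "b" => MATCH
  Position 7: "b" => MATCH
Total occurrences: 3

3


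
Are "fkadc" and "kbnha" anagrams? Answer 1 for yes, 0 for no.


Strings: "fkadc", "kbnha"
Sorted first:  acdfk
Sorted second: abhkn
Differ at position 1: 'c' vs 'b' => not anagrams

0


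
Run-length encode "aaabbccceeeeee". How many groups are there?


Input: aaabbccceeeeee
Scanning for consecutive runs:
  Group 1: 'a' x 3 (positions 0-2)
  Group 2: 'b' x 2 (positions 3-4)
  Group 3: 'c' x 3 (positions 5-7)
  Group 4: 'e' x 6 (positions 8-13)
Total groups: 4

4


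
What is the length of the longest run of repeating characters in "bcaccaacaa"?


Input: "bcaccaacaa"
Scanning for longest run:
  Position 1 ('c'): new char, reset run to 1
  Position 2 ('a'): new char, reset run to 1
  Position 3 ('c'): new char, reset run to 1
  Position 4 ('c'): continues run of 'c', length=2
  Position 5 ('a'): new char, reset run to 1
  Position 6 ('a'): continues run of 'a', length=2
  Position 7 ('c'): new char, reset run to 1
  Position 8 ('a'): new char, reset run to 1
  Position 9 ('a'): continues run of 'a', length=2
Longest run: 'c' with length 2

2


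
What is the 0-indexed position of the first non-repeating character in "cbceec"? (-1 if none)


Input: cbceec
Character frequencies:
  'b': 1
  'c': 3
  'e': 2
Scanning left to right for freq == 1:
  Position 0 ('c'): freq=3, skip
  Position 1 ('b'): unique! => answer = 1

1


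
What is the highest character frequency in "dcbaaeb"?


Input: dcbaaeb
Character counts:
  'a': 2
  'b': 2
  'c': 1
  'd': 1
  'e': 1
Maximum frequency: 2

2


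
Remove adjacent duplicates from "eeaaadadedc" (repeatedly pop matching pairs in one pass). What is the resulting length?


Input: eeaaadadedc
Stack-based adjacent duplicate removal:
  Read 'e': push. Stack: e
  Read 'e': matches stack top 'e' => pop. Stack: (empty)
  Read 'a': push. Stack: a
  Read 'a': matches stack top 'a' => pop. Stack: (empty)
  Read 'a': push. Stack: a
  Read 'd': push. Stack: ad
  Read 'a': push. Stack: ada
  Read 'd': push. Stack: adad
  Read 'e': push. Stack: adade
  Read 'd': push. Stack: adaded
  Read 'c': push. Stack: adadedc
Final stack: "adadedc" (length 7)

7


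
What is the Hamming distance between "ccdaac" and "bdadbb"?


Comparing "ccdaac" and "bdadbb" position by position:
  Position 0: 'c' vs 'b' => differ
  Position 1: 'c' vs 'd' => differ
  Position 2: 'd' vs 'a' => differ
  Position 3: 'a' vs 'd' => differ
  Position 4: 'a' vs 'b' => differ
  Position 5: 'c' vs 'b' => differ
Total differences (Hamming distance): 6

6


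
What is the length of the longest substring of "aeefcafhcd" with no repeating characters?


Input: "aeefcafhcd"
Sliding window (track last position of each char):
  Position 0 ('a'): window [0,0] length 1 -- new best
  Position 1 ('e'): window [0,1] length 2 -- new best
  Position 2 ('e'): repeat (last at 1), move window start to 2
  Position 2 ('e'): window [2,2] length 1
  Position 3 ('f'): window [2,3] length 2
  Position 4 ('c'): window [2,4] length 3 -- new best
  Position 5 ('a'): window [2,5] length 4 -- new best
  Position 6 ('f'): repeat (last at 3), move window start to 4
  Position 6 ('f'): window [4,6] length 3
  Position 7 ('h'): window [4,7] length 4
  Position 8 ('c'): repeat (last at 4), move window start to 5
  Position 8 ('c'): window [5,8] length 4
  Position 9 ('d'): window [5,9] length 5 -- new best
Longest substring with no repeats: "afhcd" with length 5

5


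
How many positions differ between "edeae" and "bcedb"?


Comparing "edeae" and "bcedb" position by position:
  Position 0: 'e' vs 'b' => DIFFER
  Position 1: 'd' vs 'c' => DIFFER
  Position 2: 'e' vs 'e' => same
  Position 3: 'a' vs 'd' => DIFFER
  Position 4: 'e' vs 'b' => DIFFER
Positions that differ: 4

4


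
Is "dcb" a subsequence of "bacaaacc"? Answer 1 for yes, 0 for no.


Check if "dcb" is a subsequence of "bacaaacc"
Greedy scan:
  Position 0 ('b'): no match needed
  Position 1 ('a'): no match needed
  Position 2 ('c'): no match needed
  Position 3 ('a'): no match needed
  Position 4 ('a'): no match needed
  Position 5 ('a'): no match needed
  Position 6 ('c'): no match needed
  Position 7 ('c'): no match needed
Only matched 0/3 characters => not a subsequence

0


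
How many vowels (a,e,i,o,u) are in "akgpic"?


Input: akgpic
Checking each character:
  'a' at position 0: vowel (running total: 1)
  'k' at position 1: consonant
  'g' at position 2: consonant
  'p' at position 3: consonant
  'i' at position 4: vowel (running total: 2)
  'c' at position 5: consonant
Total vowels: 2

2


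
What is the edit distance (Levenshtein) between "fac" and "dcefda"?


Computing edit distance: "fac" -> "dcefda"
DP table:
           d    c    e    f    d    a
      0    1    2    3    4    5    6
  f   1    1    2    3    3    4    5
  a   2    2    2    3    4    4    4
  c   3    3    2    3    4    5    5
Edit distance = dp[3][6] = 5

5


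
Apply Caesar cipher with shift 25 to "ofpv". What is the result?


Caesar cipher: shift "ofpv" by 25
  'o' (pos 14) + 25 = pos 13 = 'n'
  'f' (pos 5) + 25 = pos 4 = 'e'
  'p' (pos 15) + 25 = pos 14 = 'o'
  'v' (pos 21) + 25 = pos 20 = 'u'
Result: neou

neou


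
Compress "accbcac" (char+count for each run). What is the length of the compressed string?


Input: accbcac
Runs:
  'a' x 1 => "a1"
  'c' x 2 => "c2"
  'b' x 1 => "b1"
  'c' x 1 => "c1"
  'a' x 1 => "a1"
  'c' x 1 => "c1"
Compressed: "a1c2b1c1a1c1"
Compressed length: 12

12


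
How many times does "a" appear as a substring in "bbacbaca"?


Searching for "a" in "bbacbaca"
Scanning each position:
  Position 0: "b" => no
  Position 1: "b" => no
  Position 2: "a" => MATCH
  Position 3: "c" => no
  Position 4: "b" => no
  Position 5: "a" => MATCH
  Position 6: "c" => no
  Position 7: "a" => MATCH
Total occurrences: 3

3


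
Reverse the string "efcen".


Input: efcen
Reading characters right to left:
  Position 4: 'n'
  Position 3: 'e'
  Position 2: 'c'
  Position 1: 'f'
  Position 0: 'e'
Reversed: necfe

necfe


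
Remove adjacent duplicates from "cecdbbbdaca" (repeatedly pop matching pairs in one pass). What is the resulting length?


Input: cecdbbbdaca
Stack-based adjacent duplicate removal:
  Read 'c': push. Stack: c
  Read 'e': push. Stack: ce
  Read 'c': push. Stack: cec
  Read 'd': push. Stack: cecd
  Read 'b': push. Stack: cecdb
  Read 'b': matches stack top 'b' => pop. Stack: cecd
  Read 'b': push. Stack: cecdb
  Read 'd': push. Stack: cecdbd
  Read 'a': push. Stack: cecdbda
  Read 'c': push. Stack: cecdbdac
  Read 'a': push. Stack: cecdbdaca
Final stack: "cecdbdaca" (length 9)

9


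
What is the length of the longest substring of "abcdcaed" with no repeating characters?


Input: "abcdcaed"
Sliding window (track last position of each char):
  Position 0 ('a'): window [0,0] length 1 -- new best
  Position 1 ('b'): window [0,1] length 2 -- new best
  Position 2 ('c'): window [0,2] length 3 -- new best
  Position 3 ('d'): window [0,3] length 4 -- new best
  Position 4 ('c'): repeat (last at 2), move window start to 3
  Position 4 ('c'): window [3,4] length 2
  Position 5 ('a'): window [3,5] length 3
  Position 6 ('e'): window [3,6] length 4
  Position 7 ('d'): repeat (last at 3), move window start to 4
  Position 7 ('d'): window [4,7] length 4
Longest substring with no repeats: "abcd" with length 4

4


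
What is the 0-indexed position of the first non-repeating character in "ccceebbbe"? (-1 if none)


Input: ccceebbbe
Character frequencies:
  'b': 3
  'c': 3
  'e': 3
Scanning left to right for freq == 1:
  Position 0 ('c'): freq=3, skip
  Position 1 ('c'): freq=3, skip
  Position 2 ('c'): freq=3, skip
  Position 3 ('e'): freq=3, skip
  Position 4 ('e'): freq=3, skip
  Position 5 ('b'): freq=3, skip
  Position 6 ('b'): freq=3, skip
  Position 7 ('b'): freq=3, skip
  Position 8 ('e'): freq=3, skip
  No unique character found => answer = -1

-1


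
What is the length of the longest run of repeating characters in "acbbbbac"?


Input: "acbbbbac"
Scanning for longest run:
  Position 1 ('c'): new char, reset run to 1
  Position 2 ('b'): new char, reset run to 1
  Position 3 ('b'): continues run of 'b', length=2
  Position 4 ('b'): continues run of 'b', length=3
  Position 5 ('b'): continues run of 'b', length=4
  Position 6 ('a'): new char, reset run to 1
  Position 7 ('c'): new char, reset run to 1
Longest run: 'b' with length 4

4


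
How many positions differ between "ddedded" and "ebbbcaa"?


Comparing "ddedded" and "ebbbcaa" position by position:
  Position 0: 'd' vs 'e' => DIFFER
  Position 1: 'd' vs 'b' => DIFFER
  Position 2: 'e' vs 'b' => DIFFER
  Position 3: 'd' vs 'b' => DIFFER
  Position 4: 'd' vs 'c' => DIFFER
  Position 5: 'e' vs 'a' => DIFFER
  Position 6: 'd' vs 'a' => DIFFER
Positions that differ: 7

7


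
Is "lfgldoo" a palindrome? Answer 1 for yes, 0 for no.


Input: lfgldoo
Reversed: oodlgfl
  Compare pos 0 ('l') with pos 6 ('o'): MISMATCH
  Compare pos 1 ('f') with pos 5 ('o'): MISMATCH
  Compare pos 2 ('g') with pos 4 ('d'): MISMATCH
Result: not a palindrome

0


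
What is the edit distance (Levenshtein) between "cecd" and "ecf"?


Computing edit distance: "cecd" -> "ecf"
DP table:
           e    c    f
      0    1    2    3
  c   1    1    1    2
  e   2    1    2    2
  c   3    2    1    2
  d   4    3    2    2
Edit distance = dp[4][3] = 2

2


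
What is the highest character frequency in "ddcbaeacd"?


Input: ddcbaeacd
Character counts:
  'a': 2
  'b': 1
  'c': 2
  'd': 3
  'e': 1
Maximum frequency: 3

3


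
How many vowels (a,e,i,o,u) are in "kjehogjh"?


Input: kjehogjh
Checking each character:
  'k' at position 0: consonant
  'j' at position 1: consonant
  'e' at position 2: vowel (running total: 1)
  'h' at position 3: consonant
  'o' at position 4: vowel (running total: 2)
  'g' at position 5: consonant
  'j' at position 6: consonant
  'h' at position 7: consonant
Total vowels: 2

2


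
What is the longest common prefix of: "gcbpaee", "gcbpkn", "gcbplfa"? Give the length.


Words: gcbpaee, gcbpkn, gcbplfa
  Position 0: all 'g' => match
  Position 1: all 'c' => match
  Position 2: all 'b' => match
  Position 3: all 'p' => match
  Position 4: ('a', 'k', 'l') => mismatch, stop
LCP = "gcbp" (length 4)

4


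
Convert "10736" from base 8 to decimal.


Input: "10736" in base 8
Positional expansion:
  Digit '1' (value 1) x 8^4 = 4096
  Digit '0' (value 0) x 8^3 = 0
  Digit '7' (value 7) x 8^2 = 448
  Digit '3' (value 3) x 8^1 = 24
  Digit '6' (value 6) x 8^0 = 6
Sum = 4574

4574


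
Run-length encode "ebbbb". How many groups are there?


Input: ebbbb
Scanning for consecutive runs:
  Group 1: 'e' x 1 (positions 0-0)
  Group 2: 'b' x 4 (positions 1-4)
Total groups: 2

2


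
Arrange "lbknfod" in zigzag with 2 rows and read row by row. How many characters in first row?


Zigzag "lbknfod" into 2 rows:
Placing characters:
  'l' => row 0
  'b' => row 1
  'k' => row 0
  'n' => row 1
  'f' => row 0
  'o' => row 1
  'd' => row 0
Rows:
  Row 0: "lkfd"
  Row 1: "bno"
First row length: 4

4


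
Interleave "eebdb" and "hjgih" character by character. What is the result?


Interleaving "eebdb" and "hjgih":
  Position 0: 'e' from first, 'h' from second => "eh"
  Position 1: 'e' from first, 'j' from second => "ej"
  Position 2: 'b' from first, 'g' from second => "bg"
  Position 3: 'd' from first, 'i' from second => "di"
  Position 4: 'b' from first, 'h' from second => "bh"
Result: ehejbgdibh

ehejbgdibh


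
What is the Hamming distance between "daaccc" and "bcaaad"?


Comparing "daaccc" and "bcaaad" position by position:
  Position 0: 'd' vs 'b' => differ
  Position 1: 'a' vs 'c' => differ
  Position 2: 'a' vs 'a' => same
  Position 3: 'c' vs 'a' => differ
  Position 4: 'c' vs 'a' => differ
  Position 5: 'c' vs 'd' => differ
Total differences (Hamming distance): 5

5


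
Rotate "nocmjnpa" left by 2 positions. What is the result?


Input: "nocmjnpa", rotate left by 2
First 2 characters: "no"
Remaining characters: "cmjnpa"
Concatenate remaining + first: "cmjnpa" + "no" = "cmjnpano"

cmjnpano


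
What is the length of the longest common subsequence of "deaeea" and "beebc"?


LCS of "deaeea" and "beebc"
DP table:
           b    e    e    b    c
      0    0    0    0    0    0
  d   0    0    0    0    0    0
  e   0    0    1    1    1    1
  a   0    0    1    1    1    1
  e   0    0    1    2    2    2
  e   0    0    1    2    2    2
  a   0    0    1    2    2    2
LCS length = dp[6][5] = 2

2


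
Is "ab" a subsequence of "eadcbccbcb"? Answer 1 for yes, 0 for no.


Check if "ab" is a subsequence of "eadcbccbcb"
Greedy scan:
  Position 0 ('e'): no match needed
  Position 1 ('a'): matches sub[0] = 'a'
  Position 2 ('d'): no match needed
  Position 3 ('c'): no match needed
  Position 4 ('b'): matches sub[1] = 'b'
  Position 5 ('c'): no match needed
  Position 6 ('c'): no match needed
  Position 7 ('b'): no match needed
  Position 8 ('c'): no match needed
  Position 9 ('b'): no match needed
All 2 characters matched => is a subsequence

1


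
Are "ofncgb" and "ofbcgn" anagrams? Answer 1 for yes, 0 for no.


Strings: "ofncgb", "ofbcgn"
Sorted first:  bcfgno
Sorted second: bcfgno
Sorted forms match => anagrams

1


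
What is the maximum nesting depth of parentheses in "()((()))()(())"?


Input: "()((()))()(())"
Tracking depth:
  Position 0 '(': depth becomes 1
  Position 1 ')': depth becomes 0
  Position 2 '(': depth becomes 1
  Position 3 '(': depth becomes 2
  Position 4 '(': depth becomes 3
  Position 5 ')': depth becomes 2
  Position 6 ')': depth becomes 1
  Position 7 ')': depth becomes 0
  Position 8 '(': depth becomes 1
  Position 9 ')': depth becomes 0
  Position 10 '(': depth becomes 1
  Position 11 '(': depth becomes 2
  Position 12 ')': depth becomes 1
  Position 13 ')': depth becomes 0
Maximum depth reached: 3

3


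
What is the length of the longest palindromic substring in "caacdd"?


Input: "caacdd"
Checking substrings for palindromes:
  [0:4] "caac" (len 4) => palindrome
  [1:3] "aa" (len 2) => palindrome
  [4:6] "dd" (len 2) => palindrome
Longest palindromic substring: "caac" with length 4

4


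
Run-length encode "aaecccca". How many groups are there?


Input: aaecccca
Scanning for consecutive runs:
  Group 1: 'a' x 2 (positions 0-1)
  Group 2: 'e' x 1 (positions 2-2)
  Group 3: 'c' x 4 (positions 3-6)
  Group 4: 'a' x 1 (positions 7-7)
Total groups: 4

4


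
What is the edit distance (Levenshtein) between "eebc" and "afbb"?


Computing edit distance: "eebc" -> "afbb"
DP table:
           a    f    b    b
      0    1    2    3    4
  e   1    1    2    3    4
  e   2    2    2    3    4
  b   3    3    3    2    3
  c   4    4    4    3    3
Edit distance = dp[4][4] = 3

3


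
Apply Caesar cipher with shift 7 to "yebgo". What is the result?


Caesar cipher: shift "yebgo" by 7
  'y' (pos 24) + 7 = pos 5 = 'f'
  'e' (pos 4) + 7 = pos 11 = 'l'
  'b' (pos 1) + 7 = pos 8 = 'i'
  'g' (pos 6) + 7 = pos 13 = 'n'
  'o' (pos 14) + 7 = pos 21 = 'v'
Result: flinv

flinv


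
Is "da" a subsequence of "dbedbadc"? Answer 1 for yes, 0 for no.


Check if "da" is a subsequence of "dbedbadc"
Greedy scan:
  Position 0 ('d'): matches sub[0] = 'd'
  Position 1 ('b'): no match needed
  Position 2 ('e'): no match needed
  Position 3 ('d'): no match needed
  Position 4 ('b'): no match needed
  Position 5 ('a'): matches sub[1] = 'a'
  Position 6 ('d'): no match needed
  Position 7 ('c'): no match needed
All 2 characters matched => is a subsequence

1


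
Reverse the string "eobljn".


Input: eobljn
Reading characters right to left:
  Position 5: 'n'
  Position 4: 'j'
  Position 3: 'l'
  Position 2: 'b'
  Position 1: 'o'
  Position 0: 'e'
Reversed: njlboe

njlboe


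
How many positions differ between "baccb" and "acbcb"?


Comparing "baccb" and "acbcb" position by position:
  Position 0: 'b' vs 'a' => DIFFER
  Position 1: 'a' vs 'c' => DIFFER
  Position 2: 'c' vs 'b' => DIFFER
  Position 3: 'c' vs 'c' => same
  Position 4: 'b' vs 'b' => same
Positions that differ: 3

3


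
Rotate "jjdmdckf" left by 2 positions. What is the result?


Input: "jjdmdckf", rotate left by 2
First 2 characters: "jj"
Remaining characters: "dmdckf"
Concatenate remaining + first: "dmdckf" + "jj" = "dmdckfjj"

dmdckfjj


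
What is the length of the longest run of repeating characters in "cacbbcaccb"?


Input: "cacbbcaccb"
Scanning for longest run:
  Position 1 ('a'): new char, reset run to 1
  Position 2 ('c'): new char, reset run to 1
  Position 3 ('b'): new char, reset run to 1
  Position 4 ('b'): continues run of 'b', length=2
  Position 5 ('c'): new char, reset run to 1
  Position 6 ('a'): new char, reset run to 1
  Position 7 ('c'): new char, reset run to 1
  Position 8 ('c'): continues run of 'c', length=2
  Position 9 ('b'): new char, reset run to 1
Longest run: 'b' with length 2

2


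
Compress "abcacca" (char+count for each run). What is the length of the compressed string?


Input: abcacca
Runs:
  'a' x 1 => "a1"
  'b' x 1 => "b1"
  'c' x 1 => "c1"
  'a' x 1 => "a1"
  'c' x 2 => "c2"
  'a' x 1 => "a1"
Compressed: "a1b1c1a1c2a1"
Compressed length: 12

12


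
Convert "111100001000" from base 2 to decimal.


Input: "111100001000" in base 2
Positional expansion:
  Digit '1' (value 1) x 2^11 = 2048
  Digit '1' (value 1) x 2^10 = 1024
  Digit '1' (value 1) x 2^9 = 512
  Digit '1' (value 1) x 2^8 = 256
  Digit '0' (value 0) x 2^7 = 0
  Digit '0' (value 0) x 2^6 = 0
  Digit '0' (value 0) x 2^5 = 0
  Digit '0' (value 0) x 2^4 = 0
  Digit '1' (value 1) x 2^3 = 8
  Digit '0' (value 0) x 2^2 = 0
  Digit '0' (value 0) x 2^1 = 0
  Digit '0' (value 0) x 2^0 = 0
Sum = 3848

3848


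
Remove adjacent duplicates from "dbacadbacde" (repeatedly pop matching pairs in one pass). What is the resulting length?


Input: dbacadbacde
Stack-based adjacent duplicate removal:
  Read 'd': push. Stack: d
  Read 'b': push. Stack: db
  Read 'a': push. Stack: dba
  Read 'c': push. Stack: dbac
  Read 'a': push. Stack: dbaca
  Read 'd': push. Stack: dbacad
  Read 'b': push. Stack: dbacadb
  Read 'a': push. Stack: dbacadba
  Read 'c': push. Stack: dbacadbac
  Read 'd': push. Stack: dbacadbacd
  Read 'e': push. Stack: dbacadbacde
Final stack: "dbacadbacde" (length 11)

11


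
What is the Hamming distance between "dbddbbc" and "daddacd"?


Comparing "dbddbbc" and "daddacd" position by position:
  Position 0: 'd' vs 'd' => same
  Position 1: 'b' vs 'a' => differ
  Position 2: 'd' vs 'd' => same
  Position 3: 'd' vs 'd' => same
  Position 4: 'b' vs 'a' => differ
  Position 5: 'b' vs 'c' => differ
  Position 6: 'c' vs 'd' => differ
Total differences (Hamming distance): 4

4


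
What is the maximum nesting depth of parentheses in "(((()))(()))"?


Input: "(((()))(()))"
Tracking depth:
  Position 0 '(': depth becomes 1
  Position 1 '(': depth becomes 2
  Position 2 '(': depth becomes 3
  Position 3 '(': depth becomes 4
  Position 4 ')': depth becomes 3
  Position 5 ')': depth becomes 2
  Position 6 ')': depth becomes 1
  Position 7 '(': depth becomes 2
  Position 8 '(': depth becomes 3
  Position 9 ')': depth becomes 2
  Position 10 ')': depth becomes 1
  Position 11 ')': depth becomes 0
Maximum depth reached: 4

4


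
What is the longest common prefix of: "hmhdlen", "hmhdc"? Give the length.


Words: hmhdlen, hmhdc
  Position 0: all 'h' => match
  Position 1: all 'm' => match
  Position 2: all 'h' => match
  Position 3: all 'd' => match
  Position 4: ('l', 'c') => mismatch, stop
LCP = "hmhd" (length 4)

4


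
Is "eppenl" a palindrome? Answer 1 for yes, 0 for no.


Input: eppenl
Reversed: lneppe
  Compare pos 0 ('e') with pos 5 ('l'): MISMATCH
  Compare pos 1 ('p') with pos 4 ('n'): MISMATCH
  Compare pos 2 ('p') with pos 3 ('e'): MISMATCH
Result: not a palindrome

0


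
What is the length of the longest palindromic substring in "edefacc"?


Input: "edefacc"
Checking substrings for palindromes:
  [0:3] "ede" (len 3) => palindrome
  [5:7] "cc" (len 2) => palindrome
Longest palindromic substring: "ede" with length 3

3


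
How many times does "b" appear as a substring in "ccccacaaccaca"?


Searching for "b" in "ccccacaaccaca"
Scanning each position:
  Position 0: "c" => no
  Position 1: "c" => no
  Position 2: "c" => no
  Position 3: "c" => no
  Position 4: "a" => no
  Position 5: "c" => no
  Position 6: "a" => no
  Position 7: "a" => no
  Position 8: "c" => no
  Position 9: "c" => no
  Position 10: "a" => no
  Position 11: "c" => no
  Position 12: "a" => no
Total occurrences: 0

0


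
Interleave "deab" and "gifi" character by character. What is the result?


Interleaving "deab" and "gifi":
  Position 0: 'd' from first, 'g' from second => "dg"
  Position 1: 'e' from first, 'i' from second => "ei"
  Position 2: 'a' from first, 'f' from second => "af"
  Position 3: 'b' from first, 'i' from second => "bi"
Result: dgeiafbi

dgeiafbi


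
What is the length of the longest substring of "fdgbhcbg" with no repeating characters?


Input: "fdgbhcbg"
Sliding window (track last position of each char):
  Position 0 ('f'): window [0,0] length 1 -- new best
  Position 1 ('d'): window [0,1] length 2 -- new best
  Position 2 ('g'): window [0,2] length 3 -- new best
  Position 3 ('b'): window [0,3] length 4 -- new best
  Position 4 ('h'): window [0,4] length 5 -- new best
  Position 5 ('c'): window [0,5] length 6 -- new best
  Position 6 ('b'): repeat (last at 3), move window start to 4
  Position 6 ('b'): window [4,6] length 3
  Position 7 ('g'): window [4,7] length 4
Longest substring with no repeats: "fdgbhc" with length 6

6


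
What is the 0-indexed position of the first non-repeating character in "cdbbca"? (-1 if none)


Input: cdbbca
Character frequencies:
  'a': 1
  'b': 2
  'c': 2
  'd': 1
Scanning left to right for freq == 1:
  Position 0 ('c'): freq=2, skip
  Position 1 ('d'): unique! => answer = 1

1


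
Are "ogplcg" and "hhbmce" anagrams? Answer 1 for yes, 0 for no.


Strings: "ogplcg", "hhbmce"
Sorted first:  cgglop
Sorted second: bcehhm
Differ at position 0: 'c' vs 'b' => not anagrams

0


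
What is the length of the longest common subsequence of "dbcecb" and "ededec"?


LCS of "dbcecb" and "ededec"
DP table:
           e    d    e    d    e    c
      0    0    0    0    0    0    0
  d   0    0    1    1    1    1    1
  b   0    0    1    1    1    1    1
  c   0    0    1    1    1    1    2
  e   0    1    1    2    2    2    2
  c   0    1    1    2    2    2    3
  b   0    1    1    2    2    2    3
LCS length = dp[6][6] = 3

3


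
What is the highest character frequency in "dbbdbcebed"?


Input: dbbdbcebed
Character counts:
  'b': 4
  'c': 1
  'd': 3
  'e': 2
Maximum frequency: 4

4


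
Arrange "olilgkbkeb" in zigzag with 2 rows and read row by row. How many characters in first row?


Zigzag "olilgkbkeb" into 2 rows:
Placing characters:
  'o' => row 0
  'l' => row 1
  'i' => row 0
  'l' => row 1
  'g' => row 0
  'k' => row 1
  'b' => row 0
  'k' => row 1
  'e' => row 0
  'b' => row 1
Rows:
  Row 0: "oigbe"
  Row 1: "llkkb"
First row length: 5

5


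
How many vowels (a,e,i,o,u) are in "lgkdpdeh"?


Input: lgkdpdeh
Checking each character:
  'l' at position 0: consonant
  'g' at position 1: consonant
  'k' at position 2: consonant
  'd' at position 3: consonant
  'p' at position 4: consonant
  'd' at position 5: consonant
  'e' at position 6: vowel (running total: 1)
  'h' at position 7: consonant
Total vowels: 1

1


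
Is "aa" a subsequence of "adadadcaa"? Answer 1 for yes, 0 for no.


Check if "aa" is a subsequence of "adadadcaa"
Greedy scan:
  Position 0 ('a'): matches sub[0] = 'a'
  Position 1 ('d'): no match needed
  Position 2 ('a'): matches sub[1] = 'a'
  Position 3 ('d'): no match needed
  Position 4 ('a'): no match needed
  Position 5 ('d'): no match needed
  Position 6 ('c'): no match needed
  Position 7 ('a'): no match needed
  Position 8 ('a'): no match needed
All 2 characters matched => is a subsequence

1


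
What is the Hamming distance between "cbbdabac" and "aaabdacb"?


Comparing "cbbdabac" and "aaabdacb" position by position:
  Position 0: 'c' vs 'a' => differ
  Position 1: 'b' vs 'a' => differ
  Position 2: 'b' vs 'a' => differ
  Position 3: 'd' vs 'b' => differ
  Position 4: 'a' vs 'd' => differ
  Position 5: 'b' vs 'a' => differ
  Position 6: 'a' vs 'c' => differ
  Position 7: 'c' vs 'b' => differ
Total differences (Hamming distance): 8

8


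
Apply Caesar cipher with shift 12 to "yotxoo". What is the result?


Caesar cipher: shift "yotxoo" by 12
  'y' (pos 24) + 12 = pos 10 = 'k'
  'o' (pos 14) + 12 = pos 0 = 'a'
  't' (pos 19) + 12 = pos 5 = 'f'
  'x' (pos 23) + 12 = pos 9 = 'j'
  'o' (pos 14) + 12 = pos 0 = 'a'
  'o' (pos 14) + 12 = pos 0 = 'a'
Result: kafjaa

kafjaa


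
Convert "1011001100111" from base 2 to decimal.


Input: "1011001100111" in base 2
Positional expansion:
  Digit '1' (value 1) x 2^12 = 4096
  Digit '0' (value 0) x 2^11 = 0
  Digit '1' (value 1) x 2^10 = 1024
  Digit '1' (value 1) x 2^9 = 512
  Digit '0' (value 0) x 2^8 = 0
  Digit '0' (value 0) x 2^7 = 0
  Digit '1' (value 1) x 2^6 = 64
  Digit '1' (value 1) x 2^5 = 32
  Digit '0' (value 0) x 2^4 = 0
  Digit '0' (value 0) x 2^3 = 0
  Digit '1' (value 1) x 2^2 = 4
  Digit '1' (value 1) x 2^1 = 2
  Digit '1' (value 1) x 2^0 = 1
Sum = 5735

5735


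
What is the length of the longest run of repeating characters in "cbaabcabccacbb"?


Input: "cbaabcabccacbb"
Scanning for longest run:
  Position 1 ('b'): new char, reset run to 1
  Position 2 ('a'): new char, reset run to 1
  Position 3 ('a'): continues run of 'a', length=2
  Position 4 ('b'): new char, reset run to 1
  Position 5 ('c'): new char, reset run to 1
  Position 6 ('a'): new char, reset run to 1
  Position 7 ('b'): new char, reset run to 1
  Position 8 ('c'): new char, reset run to 1
  Position 9 ('c'): continues run of 'c', length=2
  Position 10 ('a'): new char, reset run to 1
  Position 11 ('c'): new char, reset run to 1
  Position 12 ('b'): new char, reset run to 1
  Position 13 ('b'): continues run of 'b', length=2
Longest run: 'a' with length 2

2


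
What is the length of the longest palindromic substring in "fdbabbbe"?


Input: "fdbabbbe"
Checking substrings for palindromes:
  [2:5] "bab" (len 3) => palindrome
  [4:7] "bbb" (len 3) => palindrome
  [4:6] "bb" (len 2) => palindrome
  [5:7] "bb" (len 2) => palindrome
Longest palindromic substring: "bab" with length 3

3


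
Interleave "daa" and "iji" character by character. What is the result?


Interleaving "daa" and "iji":
  Position 0: 'd' from first, 'i' from second => "di"
  Position 1: 'a' from first, 'j' from second => "aj"
  Position 2: 'a' from first, 'i' from second => "ai"
Result: diajai

diajai


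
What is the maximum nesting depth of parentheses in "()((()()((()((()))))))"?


Input: "()((()()((()((()))))))"
Tracking depth:
  Position 0 '(': depth becomes 1
  Position 1 ')': depth becomes 0
  Position 2 '(': depth becomes 1
  Position 3 '(': depth becomes 2
  Position 4 '(': depth becomes 3
  Position 5 ')': depth becomes 2
  Position 6 '(': depth becomes 3
  Position 7 ')': depth becomes 2
  Position 8 '(': depth becomes 3
  Position 9 '(': depth becomes 4
  Position 10 '(': depth becomes 5
  Position 11 ')': depth becomes 4
  Position 12 '(': depth becomes 5
  Position 13 '(': depth becomes 6
  Position 14 '(': depth becomes 7
  Position 15 ')': depth becomes 6
  Position 16 ')': depth becomes 5
  Position 17 ')': depth becomes 4
  Position 18 ')': depth becomes 3
  Position 19 ')': depth becomes 2
  Position 20 ')': depth becomes 1
  Position 21 ')': depth becomes 0
Maximum depth reached: 7

7


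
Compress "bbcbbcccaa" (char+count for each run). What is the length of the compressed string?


Input: bbcbbcccaa
Runs:
  'b' x 2 => "b2"
  'c' x 1 => "c1"
  'b' x 2 => "b2"
  'c' x 3 => "c3"
  'a' x 2 => "a2"
Compressed: "b2c1b2c3a2"
Compressed length: 10

10


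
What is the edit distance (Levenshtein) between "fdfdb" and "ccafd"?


Computing edit distance: "fdfdb" -> "ccafd"
DP table:
           c    c    a    f    d
      0    1    2    3    4    5
  f   1    1    2    3    3    4
  d   2    2    2    3    4    3
  f   3    3    3    3    3    4
  d   4    4    4    4    4    3
  b   5    5    5    5    5    4
Edit distance = dp[5][5] = 4

4


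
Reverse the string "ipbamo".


Input: ipbamo
Reading characters right to left:
  Position 5: 'o'
  Position 4: 'm'
  Position 3: 'a'
  Position 2: 'b'
  Position 1: 'p'
  Position 0: 'i'
Reversed: omabpi

omabpi


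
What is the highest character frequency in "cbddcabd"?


Input: cbddcabd
Character counts:
  'a': 1
  'b': 2
  'c': 2
  'd': 3
Maximum frequency: 3

3


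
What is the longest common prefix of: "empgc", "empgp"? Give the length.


Words: empgc, empgp
  Position 0: all 'e' => match
  Position 1: all 'm' => match
  Position 2: all 'p' => match
  Position 3: all 'g' => match
  Position 4: ('c', 'p') => mismatch, stop
LCP = "empg" (length 4)

4


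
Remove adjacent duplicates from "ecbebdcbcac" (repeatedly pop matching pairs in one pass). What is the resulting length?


Input: ecbebdcbcac
Stack-based adjacent duplicate removal:
  Read 'e': push. Stack: e
  Read 'c': push. Stack: ec
  Read 'b': push. Stack: ecb
  Read 'e': push. Stack: ecbe
  Read 'b': push. Stack: ecbeb
  Read 'd': push. Stack: ecbebd
  Read 'c': push. Stack: ecbebdc
  Read 'b': push. Stack: ecbebdcb
  Read 'c': push. Stack: ecbebdcbc
  Read 'a': push. Stack: ecbebdcbca
  Read 'c': push. Stack: ecbebdcbcac
Final stack: "ecbebdcbcac" (length 11)

11


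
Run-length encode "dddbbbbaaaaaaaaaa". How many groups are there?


Input: dddbbbbaaaaaaaaaa
Scanning for consecutive runs:
  Group 1: 'd' x 3 (positions 0-2)
  Group 2: 'b' x 4 (positions 3-6)
  Group 3: 'a' x 10 (positions 7-16)
Total groups: 3

3


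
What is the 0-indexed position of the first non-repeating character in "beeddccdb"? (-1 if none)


Input: beeddccdb
Character frequencies:
  'b': 2
  'c': 2
  'd': 3
  'e': 2
Scanning left to right for freq == 1:
  Position 0 ('b'): freq=2, skip
  Position 1 ('e'): freq=2, skip
  Position 2 ('e'): freq=2, skip
  Position 3 ('d'): freq=3, skip
  Position 4 ('d'): freq=3, skip
  Position 5 ('c'): freq=2, skip
  Position 6 ('c'): freq=2, skip
  Position 7 ('d'): freq=3, skip
  Position 8 ('b'): freq=2, skip
  No unique character found => answer = -1

-1


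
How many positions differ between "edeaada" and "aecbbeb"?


Comparing "edeaada" and "aecbbeb" position by position:
  Position 0: 'e' vs 'a' => DIFFER
  Position 1: 'd' vs 'e' => DIFFER
  Position 2: 'e' vs 'c' => DIFFER
  Position 3: 'a' vs 'b' => DIFFER
  Position 4: 'a' vs 'b' => DIFFER
  Position 5: 'd' vs 'e' => DIFFER
  Position 6: 'a' vs 'b' => DIFFER
Positions that differ: 7

7


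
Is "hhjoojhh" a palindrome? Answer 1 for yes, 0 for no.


Input: hhjoojhh
Reversed: hhjoojhh
  Compare pos 0 ('h') with pos 7 ('h'): match
  Compare pos 1 ('h') with pos 6 ('h'): match
  Compare pos 2 ('j') with pos 5 ('j'): match
  Compare pos 3 ('o') with pos 4 ('o'): match
Result: palindrome

1
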